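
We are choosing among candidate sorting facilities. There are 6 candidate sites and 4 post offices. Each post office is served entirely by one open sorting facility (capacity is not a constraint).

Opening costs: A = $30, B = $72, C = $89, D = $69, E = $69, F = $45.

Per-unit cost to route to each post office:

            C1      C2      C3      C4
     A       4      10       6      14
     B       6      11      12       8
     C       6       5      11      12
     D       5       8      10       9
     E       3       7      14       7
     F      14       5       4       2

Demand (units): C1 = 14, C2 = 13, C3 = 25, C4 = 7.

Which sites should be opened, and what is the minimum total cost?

For any fixed open set, each post office goes to its cheapest open site; total = fixed + service.
{A, F}: C1→A 4·14=56, C2→F 5·13=65, C3→F 4·25=100, C4→F 2·7=14. Service 235; fixed 75; total 310.
{E, F}: C1→E 3·14=42, C2→F 5·13=65, C3→F 4·25=100, C4→F 2·7=14. Service 221; fixed 114; total 335.
{D, F}: service 249 + fixed 114 = 363
{A, B, C, D, E, F}: service 221 + fixed 374 = 595
No other subset beats 310.

Open A and F; minimum total cost 310.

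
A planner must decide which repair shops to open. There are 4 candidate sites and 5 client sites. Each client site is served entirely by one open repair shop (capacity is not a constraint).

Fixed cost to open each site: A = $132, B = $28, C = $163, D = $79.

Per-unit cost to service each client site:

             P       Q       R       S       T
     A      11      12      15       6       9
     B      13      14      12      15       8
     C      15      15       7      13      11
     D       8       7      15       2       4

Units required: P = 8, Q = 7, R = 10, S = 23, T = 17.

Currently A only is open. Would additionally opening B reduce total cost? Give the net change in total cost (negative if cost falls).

Yes — net change −19 (cost falls by 19).

Current service cost with {A}: 613.
Adding B: each client site re-picks its cheapest; new service cost 566, saving 47.
Extra fixed cost: 28. Net change = 28 − 47 = -19.
(Totals: 745 → 726.)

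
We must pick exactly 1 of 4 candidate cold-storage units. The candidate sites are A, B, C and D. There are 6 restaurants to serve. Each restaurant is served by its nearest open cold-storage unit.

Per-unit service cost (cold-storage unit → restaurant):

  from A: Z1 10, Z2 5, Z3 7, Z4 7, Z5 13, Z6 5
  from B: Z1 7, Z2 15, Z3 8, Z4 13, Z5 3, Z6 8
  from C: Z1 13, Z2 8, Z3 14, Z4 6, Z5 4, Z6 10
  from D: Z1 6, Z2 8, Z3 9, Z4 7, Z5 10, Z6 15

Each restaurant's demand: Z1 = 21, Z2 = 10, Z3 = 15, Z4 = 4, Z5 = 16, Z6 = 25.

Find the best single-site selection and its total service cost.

With exactly 1 open, each restaurant uses its cheapest among the chosen.
{B}: Z1→B 7·21=147, Z2→B 15·10=150, Z3→B 8·15=120, Z4→B 13·4=52, Z5→B 3·16=48, Z6→B 8·25=200. Service cost 717.
{A}: service cost 726
{C}: service cost 901
Among all 4 size-1 choices, {B} is lowest.

Choose B only; total service cost 717.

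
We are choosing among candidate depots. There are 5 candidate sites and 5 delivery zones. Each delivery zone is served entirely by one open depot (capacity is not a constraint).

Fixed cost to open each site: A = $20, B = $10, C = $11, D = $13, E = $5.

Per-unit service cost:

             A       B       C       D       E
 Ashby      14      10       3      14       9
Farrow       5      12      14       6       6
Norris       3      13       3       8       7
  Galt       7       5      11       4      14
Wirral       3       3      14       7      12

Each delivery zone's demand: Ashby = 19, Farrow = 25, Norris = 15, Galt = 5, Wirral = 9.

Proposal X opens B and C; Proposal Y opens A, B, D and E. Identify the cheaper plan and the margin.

Proposal Y is cheaper by 39.

Proposal X: {B, C}: Ashby→C 3·19=57, Farrow→B 12·25=300, Norris→C 3·15=45, Galt→B 5·5=25, Wirral→B 3·9=27. Service 454; fixed 21; total 475.
Proposal Y: {A, B, D, E}: Ashby→E 9·19=171, Farrow→A 5·25=125, Norris→A 3·15=45, Galt→D 4·5=20, Wirral→A 3·9=27. Service 388; fixed 48; total 436.
Difference: |475 − 436| = 39.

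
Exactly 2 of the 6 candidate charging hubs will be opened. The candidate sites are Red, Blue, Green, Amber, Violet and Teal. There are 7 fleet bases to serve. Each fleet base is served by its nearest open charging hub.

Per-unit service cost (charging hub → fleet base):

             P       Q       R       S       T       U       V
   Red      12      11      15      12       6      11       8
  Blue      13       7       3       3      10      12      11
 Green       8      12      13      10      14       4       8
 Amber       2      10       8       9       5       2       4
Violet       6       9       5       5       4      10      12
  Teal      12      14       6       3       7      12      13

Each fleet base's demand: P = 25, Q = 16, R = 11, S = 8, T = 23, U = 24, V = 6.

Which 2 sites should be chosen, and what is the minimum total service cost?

With exactly 2 open, each fleet base uses its cheapest among the chosen.
{Blue, Amber}: P→Amber 2·25=50, Q→Blue 7·16=112, R→Blue 3·11=33, S→Blue 3·8=24, T→Amber 5·23=115, U→Amber 2·24=48, V→Amber 4·6=24. Service cost 406.
{Amber, Violet}: service cost 453
{Amber, Teal}: service cost 487
Among all 15 size-2 choices, {Blue, Amber} is lowest.

Choose Blue and Amber; total service cost 406.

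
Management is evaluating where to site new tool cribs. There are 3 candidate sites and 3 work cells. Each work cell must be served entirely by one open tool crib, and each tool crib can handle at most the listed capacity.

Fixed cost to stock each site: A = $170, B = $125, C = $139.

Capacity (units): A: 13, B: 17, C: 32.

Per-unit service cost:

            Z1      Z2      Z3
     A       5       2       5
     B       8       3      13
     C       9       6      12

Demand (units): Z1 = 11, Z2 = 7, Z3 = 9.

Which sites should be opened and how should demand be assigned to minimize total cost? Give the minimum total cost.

Open {C}: Z1→C 9·11=99, Z2→C 6·7=42, Z3→C 12·9=108.
Loads: C carries 27/32. Service 249; fixed 139; total 388.
Next best feasible plan costs 488.

Minimum total cost: 388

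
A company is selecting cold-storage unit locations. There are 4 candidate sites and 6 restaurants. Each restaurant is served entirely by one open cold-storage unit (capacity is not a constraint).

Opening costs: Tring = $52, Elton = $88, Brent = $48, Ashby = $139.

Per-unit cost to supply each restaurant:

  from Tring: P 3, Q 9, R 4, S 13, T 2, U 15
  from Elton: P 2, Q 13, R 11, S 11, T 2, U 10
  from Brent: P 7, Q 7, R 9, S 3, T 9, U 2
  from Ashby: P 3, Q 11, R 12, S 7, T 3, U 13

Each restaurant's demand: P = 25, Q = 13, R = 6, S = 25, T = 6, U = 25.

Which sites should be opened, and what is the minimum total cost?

For any fixed open set, each restaurant goes to its cheapest open site; total = fixed + service.
{Tring, Brent}: P→Tring 3·25=75, Q→Brent 7·13=91, R→Tring 4·6=24, S→Brent 3·25=75, T→Tring 2·6=12, U→Brent 2·25=50. Service 327; fixed 100; total 427.
{Elton, Brent}: P→Elton 2·25=50, Q→Brent 7·13=91, R→Brent 9·6=54, S→Brent 3·25=75, T→Elton 2·6=12, U→Brent 2·25=50. Service 332; fixed 136; total 468.
{Tring, Elton, Brent}: P→Elton 2·25=50, Q→Brent 7·13=91, R→Tring 4·6=24, S→Brent 3·25=75, T→Tring 2·6=12, U→Brent 2·25=50. Service 302; fixed 188; total 490.
{Tring, Elton, Brent, Ashby}: P→Elton 2·25=50, Q→Brent 7·13=91, R→Tring 4·6=24, S→Brent 3·25=75, T→Tring 2·6=12, U→Brent 2·25=50. Service 302; fixed 327; total 629.
(All 15 nonempty subsets were checked; Tring and Brent is lowest.)

Open Tring and Brent; minimum total cost 427.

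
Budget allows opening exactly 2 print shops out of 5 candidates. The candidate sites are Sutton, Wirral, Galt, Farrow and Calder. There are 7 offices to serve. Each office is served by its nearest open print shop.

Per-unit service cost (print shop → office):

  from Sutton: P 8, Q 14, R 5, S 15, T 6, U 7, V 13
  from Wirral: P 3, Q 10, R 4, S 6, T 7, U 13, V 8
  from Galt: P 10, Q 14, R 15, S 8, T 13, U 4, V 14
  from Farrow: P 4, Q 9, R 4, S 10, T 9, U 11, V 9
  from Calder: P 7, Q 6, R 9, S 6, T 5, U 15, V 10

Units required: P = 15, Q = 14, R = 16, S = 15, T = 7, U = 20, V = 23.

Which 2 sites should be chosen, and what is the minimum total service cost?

Choose Wirral and Galt; total service cost 652.

With exactly 2 open, each office uses its cheapest among the chosen.
{Wirral, Galt}: P→Wirral 3·15=45, Q→Wirral 10·14=140, R→Wirral 4·16=64, S→Wirral 6·15=90, T→Wirral 7·7=49, U→Galt 4·20=80, V→Wirral 8·23=184. Service cost 652.
{Sutton, Wirral}: service cost 705
{Galt, Farrow}: service cost 720
Among all 10 size-2 choices, {Wirral, Galt} is lowest.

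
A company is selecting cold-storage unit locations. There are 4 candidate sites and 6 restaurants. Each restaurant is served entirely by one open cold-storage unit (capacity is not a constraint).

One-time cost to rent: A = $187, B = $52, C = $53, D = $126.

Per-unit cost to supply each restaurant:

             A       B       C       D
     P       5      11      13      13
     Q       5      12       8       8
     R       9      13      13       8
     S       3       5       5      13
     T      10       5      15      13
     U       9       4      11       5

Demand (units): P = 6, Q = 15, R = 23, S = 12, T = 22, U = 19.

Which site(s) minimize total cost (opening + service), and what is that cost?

For any fixed open set, each restaurant goes to its cheapest open site; total = fixed + service.
{A, B}: P→A 5·6=30, Q→A 5·15=75, R→A 9·23=207, S→A 3·12=36, T→B 5·22=110, U→B 4·19=76. Service 534; fixed 239; total 773.
{B, D}: P→B 11·6=66, Q→D 8·15=120, R→D 8·23=184, S→B 5·12=60, T→B 5·22=110, U→B 4·19=76. Service 616; fixed 178; total 794.
{A, B, C}: P→A 5·6=30, Q→A 5·15=75, R→A 9·23=207, S→A 3·12=36, T→B 5·22=110, U→B 4·19=76. Service 534; fixed 292; total 826.
{A, B, C, D}: service 511 + fixed 418 = 929
No other subset beats 773.

Open A and B; minimum total cost 773.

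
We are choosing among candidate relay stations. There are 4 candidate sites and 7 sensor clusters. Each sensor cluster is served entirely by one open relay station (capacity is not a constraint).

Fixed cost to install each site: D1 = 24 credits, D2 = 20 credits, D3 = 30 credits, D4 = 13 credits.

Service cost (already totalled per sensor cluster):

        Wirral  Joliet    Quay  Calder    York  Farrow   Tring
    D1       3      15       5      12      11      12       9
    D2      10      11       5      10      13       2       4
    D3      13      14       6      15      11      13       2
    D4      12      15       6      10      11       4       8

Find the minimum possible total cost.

Minimum total cost: 75

For any fixed open set, each sensor cluster goes to its cheapest open site; total = fixed + service.
{D2}: Wirral→D2 10, Joliet→D2 11, Quay→D2 5, Calder→D2 10, York→D2 13, Farrow→D2 2, Tring→D2 4. Service 55; fixed 20; total 75.
{D4}: service 66 + fixed 13 = 79
{D2, D4}: service 53 + fixed 33 = 86
{D1, D2, D3, D4}: service 44 + fixed 87 = 131
(All 15 nonempty subsets were checked; D2 only is lowest.)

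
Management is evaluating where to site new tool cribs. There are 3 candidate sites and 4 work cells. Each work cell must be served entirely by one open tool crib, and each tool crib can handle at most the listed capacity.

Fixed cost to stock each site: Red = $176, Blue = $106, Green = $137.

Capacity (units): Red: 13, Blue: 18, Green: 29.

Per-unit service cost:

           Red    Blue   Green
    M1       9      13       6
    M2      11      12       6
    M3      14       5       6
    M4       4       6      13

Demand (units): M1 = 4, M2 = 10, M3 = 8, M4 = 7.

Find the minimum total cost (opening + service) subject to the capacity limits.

Open {Green}: M1→Green 6·4=24, M2→Green 6·10=60, M3→Green 6·8=48, M4→Green 13·7=91.
Loads: Green carries 29/29. Service 223; fixed 137; total 360.
Next best feasible plan costs 409.

Minimum total cost: 360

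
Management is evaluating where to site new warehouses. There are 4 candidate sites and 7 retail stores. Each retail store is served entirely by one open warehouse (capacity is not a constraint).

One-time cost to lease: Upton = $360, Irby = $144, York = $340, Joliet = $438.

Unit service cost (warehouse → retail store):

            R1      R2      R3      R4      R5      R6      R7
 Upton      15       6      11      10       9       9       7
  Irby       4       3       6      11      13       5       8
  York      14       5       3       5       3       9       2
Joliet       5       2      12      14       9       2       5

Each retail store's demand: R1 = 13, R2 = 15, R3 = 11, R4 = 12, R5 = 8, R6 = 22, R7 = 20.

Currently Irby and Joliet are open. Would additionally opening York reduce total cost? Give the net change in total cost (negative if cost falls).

No — net change +127 (cost rises by 127).

Current service cost with {Irby, Joliet}: 496.
Adding York: each retail store re-picks its cheapest; new service cost 283, saving 213.
Extra fixed cost: 340. Net change = 340 − 213 = 127.
(Totals: 1078 → 1205.)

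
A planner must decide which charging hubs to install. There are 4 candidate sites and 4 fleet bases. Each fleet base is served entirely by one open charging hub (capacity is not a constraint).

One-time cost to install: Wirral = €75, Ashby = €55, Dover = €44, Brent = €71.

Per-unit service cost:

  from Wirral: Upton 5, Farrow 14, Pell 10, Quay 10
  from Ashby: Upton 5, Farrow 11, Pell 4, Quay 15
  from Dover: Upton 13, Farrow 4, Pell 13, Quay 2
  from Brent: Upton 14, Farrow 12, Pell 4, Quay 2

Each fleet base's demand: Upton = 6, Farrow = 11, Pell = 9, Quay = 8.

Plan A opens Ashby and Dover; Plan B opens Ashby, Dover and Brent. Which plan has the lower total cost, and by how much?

Plan A: {Ashby, Dover}: Upton→Ashby 5·6=30, Farrow→Dover 4·11=44, Pell→Ashby 4·9=36, Quay→Dover 2·8=16. Service 126; fixed 99; total 225.
Plan B: {Ashby, Dover, Brent}: Upton→Ashby 5·6=30, Farrow→Dover 4·11=44, Pell→Ashby 4·9=36, Quay→Dover 2·8=16. Service 126; fixed 170; total 296.
Difference: |225 − 296| = 71.

Plan A is cheaper by 71.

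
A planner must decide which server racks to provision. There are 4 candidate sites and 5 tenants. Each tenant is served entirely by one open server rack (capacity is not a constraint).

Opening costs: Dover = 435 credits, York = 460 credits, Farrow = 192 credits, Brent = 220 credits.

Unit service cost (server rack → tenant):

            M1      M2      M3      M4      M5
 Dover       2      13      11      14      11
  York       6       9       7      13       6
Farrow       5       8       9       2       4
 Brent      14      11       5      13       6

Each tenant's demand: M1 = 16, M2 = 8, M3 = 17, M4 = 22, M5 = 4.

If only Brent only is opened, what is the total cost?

Total cost: 927

Each tenant is assigned to its cheapest site among the open ones.
{Brent}: M1→Brent 14·16=224, M2→Brent 11·8=88, M3→Brent 5·17=85, M4→Brent 13·22=286, M5→Brent 6·4=24. Service 707; fixed 220; total 927.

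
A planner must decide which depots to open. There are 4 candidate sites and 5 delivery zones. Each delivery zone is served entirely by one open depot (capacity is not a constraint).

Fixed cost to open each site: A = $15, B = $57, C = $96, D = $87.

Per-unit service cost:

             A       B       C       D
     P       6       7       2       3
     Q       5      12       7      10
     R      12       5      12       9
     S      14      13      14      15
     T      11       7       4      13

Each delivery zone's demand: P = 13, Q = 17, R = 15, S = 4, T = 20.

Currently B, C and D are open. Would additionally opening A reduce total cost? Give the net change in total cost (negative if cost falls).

Yes — net change −19 (cost falls by 19).

Current service cost with {B, C, D}: 352.
Adding A: each delivery zone re-picks its cheapest; new service cost 318, saving 34.
Extra fixed cost: 15. Net change = 15 − 34 = -19.
(Totals: 592 → 573.)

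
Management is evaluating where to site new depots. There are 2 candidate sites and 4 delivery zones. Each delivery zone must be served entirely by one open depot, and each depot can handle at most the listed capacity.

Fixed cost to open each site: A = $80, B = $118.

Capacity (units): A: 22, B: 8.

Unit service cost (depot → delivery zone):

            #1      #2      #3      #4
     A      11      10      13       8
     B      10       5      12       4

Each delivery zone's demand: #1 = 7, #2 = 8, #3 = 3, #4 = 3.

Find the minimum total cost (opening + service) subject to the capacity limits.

Minimum total cost: 300

Open {A}: #1→A 11·7=77, #2→A 10·8=80, #3→A 13·3=39, #4→A 8·3=24.
Loads: A carries 21/22. Service 220; fixed 80; total 300.
Next best feasible plan costs 378.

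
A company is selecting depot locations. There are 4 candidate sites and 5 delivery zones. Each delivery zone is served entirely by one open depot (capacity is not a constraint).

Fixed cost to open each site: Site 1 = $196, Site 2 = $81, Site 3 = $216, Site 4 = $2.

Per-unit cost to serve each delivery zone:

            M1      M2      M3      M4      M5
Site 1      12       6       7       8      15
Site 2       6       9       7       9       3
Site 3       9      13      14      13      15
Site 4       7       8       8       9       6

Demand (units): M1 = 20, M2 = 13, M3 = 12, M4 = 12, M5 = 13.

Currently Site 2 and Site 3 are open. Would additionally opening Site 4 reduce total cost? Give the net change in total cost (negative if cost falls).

Current service cost with {Site 2, Site 3}: 468.
Adding Site 4: each delivery zone re-picks its cheapest; new service cost 455, saving 13.
Extra fixed cost: 2. Net change = 2 − 13 = -11.
(Totals: 765 → 754.)

Yes — net change −11 (cost falls by 11).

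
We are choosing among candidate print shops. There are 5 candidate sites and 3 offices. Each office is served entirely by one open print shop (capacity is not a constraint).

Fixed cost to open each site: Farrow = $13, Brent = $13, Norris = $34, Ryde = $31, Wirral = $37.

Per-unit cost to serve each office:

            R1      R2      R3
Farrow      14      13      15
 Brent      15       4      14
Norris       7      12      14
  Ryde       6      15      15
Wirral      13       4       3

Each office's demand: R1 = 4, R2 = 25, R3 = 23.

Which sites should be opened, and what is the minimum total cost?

For any fixed open set, each office goes to its cheapest open site; total = fixed + service.
{Wirral}: R1→Wirral 13·4=52, R2→Wirral 4·25=100, R3→Wirral 3·23=69. Service 221; fixed 37; total 258.
{Ryde, Wirral}: R1→Ryde 6·4=24, R2→Wirral 4·25=100, R3→Wirral 3·23=69. Service 193; fixed 68; total 261.
{Norris, Wirral}: service 197 + fixed 71 = 268
{Farrow, Brent, Norris, Ryde, Wirral}: service 193 + fixed 128 = 321
No other subset beats 258.

Open Wirral only; minimum total cost 258.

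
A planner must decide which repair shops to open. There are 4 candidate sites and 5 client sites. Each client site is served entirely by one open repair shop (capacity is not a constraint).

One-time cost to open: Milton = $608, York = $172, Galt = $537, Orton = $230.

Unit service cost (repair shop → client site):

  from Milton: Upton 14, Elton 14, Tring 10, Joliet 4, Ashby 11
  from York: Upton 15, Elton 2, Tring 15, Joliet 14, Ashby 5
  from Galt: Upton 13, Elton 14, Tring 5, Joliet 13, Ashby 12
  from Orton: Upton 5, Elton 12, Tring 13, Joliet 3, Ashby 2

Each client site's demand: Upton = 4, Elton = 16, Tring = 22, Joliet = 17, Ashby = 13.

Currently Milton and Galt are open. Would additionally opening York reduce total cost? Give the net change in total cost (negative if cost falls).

Yes — net change −98 (cost falls by 98).

Current service cost with {Milton, Galt}: 597.
Adding York: each client site re-picks its cheapest; new service cost 327, saving 270.
Extra fixed cost: 172. Net change = 172 − 270 = -98.
(Totals: 1742 → 1644.)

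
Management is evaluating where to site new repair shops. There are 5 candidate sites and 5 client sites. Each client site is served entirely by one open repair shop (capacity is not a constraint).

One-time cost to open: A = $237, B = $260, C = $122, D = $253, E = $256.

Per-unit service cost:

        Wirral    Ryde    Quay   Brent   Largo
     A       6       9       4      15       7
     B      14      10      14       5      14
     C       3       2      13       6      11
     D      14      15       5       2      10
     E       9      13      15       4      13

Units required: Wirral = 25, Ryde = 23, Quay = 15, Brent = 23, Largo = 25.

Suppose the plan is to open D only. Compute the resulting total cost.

Total cost: 1319

Each client site is assigned to its cheapest site among the open ones.
{D}: Wirral→D 14·25=350, Ryde→D 15·23=345, Quay→D 5·15=75, Brent→D 2·23=46, Largo→D 10·25=250. Service 1066; fixed 253; total 1319.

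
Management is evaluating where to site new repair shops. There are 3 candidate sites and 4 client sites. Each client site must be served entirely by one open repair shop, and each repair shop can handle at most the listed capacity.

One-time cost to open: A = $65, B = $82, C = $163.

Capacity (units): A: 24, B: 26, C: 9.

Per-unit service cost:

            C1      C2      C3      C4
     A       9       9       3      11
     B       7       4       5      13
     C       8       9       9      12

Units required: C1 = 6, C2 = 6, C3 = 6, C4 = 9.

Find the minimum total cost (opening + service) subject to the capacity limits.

Minimum total cost: 330

Open {A, B}: C1→B 7·6=42, C2→B 4·6=24, C3→A 3·6=18, C4→A 11·9=99.
Loads: A carries 15/24, B carries 12/26. Service 183; fixed 147; total 330.
Next best feasible plan costs 342.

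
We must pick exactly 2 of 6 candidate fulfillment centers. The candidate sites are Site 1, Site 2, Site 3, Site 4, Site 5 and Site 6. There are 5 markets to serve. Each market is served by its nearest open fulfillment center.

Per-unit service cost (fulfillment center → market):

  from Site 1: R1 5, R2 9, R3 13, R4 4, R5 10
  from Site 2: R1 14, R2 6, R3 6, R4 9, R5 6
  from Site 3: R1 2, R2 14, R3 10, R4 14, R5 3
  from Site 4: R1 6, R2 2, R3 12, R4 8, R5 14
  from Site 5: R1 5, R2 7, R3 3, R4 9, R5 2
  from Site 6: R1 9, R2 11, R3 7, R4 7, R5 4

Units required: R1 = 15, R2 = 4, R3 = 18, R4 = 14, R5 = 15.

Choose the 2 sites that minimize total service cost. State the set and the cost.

Choose Site 1 and Site 5; total service cost 243.

With exactly 2 open, each market uses its cheapest among the chosen.
{Site 1, Site 5}: R1→Site 1 5·15=75, R2→Site 5 7·4=28, R3→Site 5 3·18=54, R4→Site 1 4·14=56, R5→Site 5 2·15=30. Service cost 243.
{Site 3, Site 5}: service cost 268
{Site 4, Site 5}: service cost 279
Among all 15 size-2 choices, {Site 1, Site 5} is lowest.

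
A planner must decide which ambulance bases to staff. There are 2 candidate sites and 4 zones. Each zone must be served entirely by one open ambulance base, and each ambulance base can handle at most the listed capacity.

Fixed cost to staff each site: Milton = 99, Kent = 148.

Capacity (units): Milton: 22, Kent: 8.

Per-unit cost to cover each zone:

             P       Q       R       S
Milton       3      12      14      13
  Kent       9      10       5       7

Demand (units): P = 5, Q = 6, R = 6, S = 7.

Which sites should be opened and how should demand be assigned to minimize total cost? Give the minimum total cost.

Minimum total cost: 455

Open {Milton, Kent}: P→Milton 3·5=15, Q→Milton 12·6=72, R→Kent 5·6=30, S→Milton 13·7=91.
Loads: Milton carries 18/22, Kent carries 6/8. Service 208; fixed 247; total 455.
Next best feasible plan costs 467.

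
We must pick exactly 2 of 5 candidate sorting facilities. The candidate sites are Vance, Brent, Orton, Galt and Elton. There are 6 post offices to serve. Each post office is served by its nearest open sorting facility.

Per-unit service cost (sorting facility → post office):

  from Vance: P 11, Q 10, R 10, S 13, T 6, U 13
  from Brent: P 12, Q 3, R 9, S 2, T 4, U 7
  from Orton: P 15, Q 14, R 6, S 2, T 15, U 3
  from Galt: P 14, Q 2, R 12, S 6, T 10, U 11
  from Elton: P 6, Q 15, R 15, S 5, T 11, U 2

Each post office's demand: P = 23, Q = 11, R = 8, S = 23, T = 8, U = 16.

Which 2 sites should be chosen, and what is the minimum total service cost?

Choose Brent and Elton; total service cost 353.

With exactly 2 open, each post office uses its cheapest among the chosen.
{Brent, Elton}: P→Elton 6·23=138, Q→Brent 3·11=33, R→Brent 9·8=72, S→Brent 2·23=46, T→Brent 4·8=32, U→Elton 2·16=32. Service cost 353.
{Brent, Orton}: service cost 483
{Galt, Elton}: service cost 483
Among all 10 size-2 choices, {Brent, Elton} is lowest.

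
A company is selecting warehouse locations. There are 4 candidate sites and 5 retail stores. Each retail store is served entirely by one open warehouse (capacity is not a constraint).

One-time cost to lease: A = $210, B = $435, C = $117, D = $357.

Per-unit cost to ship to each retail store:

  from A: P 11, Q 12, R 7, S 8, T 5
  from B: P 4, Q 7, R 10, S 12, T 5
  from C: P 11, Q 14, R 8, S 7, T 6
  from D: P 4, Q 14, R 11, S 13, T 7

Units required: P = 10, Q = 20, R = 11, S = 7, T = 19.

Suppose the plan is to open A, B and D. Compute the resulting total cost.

Total cost: 1410

Each retail store is assigned to its cheapest site among the open ones.
{A, B, D}: P→B 4·10=40, Q→B 7·20=140, R→A 7·11=77, S→A 8·7=56, T→A 5·19=95. Service 408; fixed 1002; total 1410.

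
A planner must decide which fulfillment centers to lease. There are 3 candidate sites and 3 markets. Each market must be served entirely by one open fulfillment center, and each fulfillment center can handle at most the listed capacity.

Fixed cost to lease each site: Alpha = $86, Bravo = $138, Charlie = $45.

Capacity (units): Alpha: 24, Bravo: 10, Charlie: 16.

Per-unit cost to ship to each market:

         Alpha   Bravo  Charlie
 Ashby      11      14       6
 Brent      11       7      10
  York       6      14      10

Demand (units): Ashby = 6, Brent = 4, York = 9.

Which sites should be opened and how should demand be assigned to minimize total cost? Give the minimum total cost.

Minimum total cost: 250

Open {Alpha}: Ashby→Alpha 11·6=66, Brent→Alpha 11·4=44, York→Alpha 6·9=54.
Loads: Alpha carries 19/24. Service 164; fixed 86; total 250.
Next best feasible plan costs 261.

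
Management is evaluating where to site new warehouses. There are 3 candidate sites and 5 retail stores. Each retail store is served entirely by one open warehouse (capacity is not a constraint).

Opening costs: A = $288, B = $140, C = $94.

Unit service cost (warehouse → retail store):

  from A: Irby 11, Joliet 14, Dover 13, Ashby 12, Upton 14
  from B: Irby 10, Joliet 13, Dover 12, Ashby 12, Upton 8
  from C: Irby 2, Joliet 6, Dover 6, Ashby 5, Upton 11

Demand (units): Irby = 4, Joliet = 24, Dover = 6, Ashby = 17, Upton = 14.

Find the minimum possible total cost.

Minimum total cost: 521

For any fixed open set, each retail store goes to its cheapest open site; total = fixed + service.
{C}: Irby→C 2·4=8, Joliet→C 6·24=144, Dover→C 6·6=36, Ashby→C 5·17=85, Upton→C 11·14=154. Service 427; fixed 94; total 521.
{B, C}: service 385 + fixed 234 = 619
{A, C}: Irby→C 2·4=8, Joliet→C 6·24=144, Dover→C 6·6=36, Ashby→C 5·17=85, Upton→C 11·14=154. Service 427; fixed 382; total 809.
{A, B, C}: Irby→C 2·4=8, Joliet→C 6·24=144, Dover→C 6·6=36, Ashby→C 5·17=85, Upton→B 8·14=112. Service 385; fixed 522; total 907.
No other subset beats 521.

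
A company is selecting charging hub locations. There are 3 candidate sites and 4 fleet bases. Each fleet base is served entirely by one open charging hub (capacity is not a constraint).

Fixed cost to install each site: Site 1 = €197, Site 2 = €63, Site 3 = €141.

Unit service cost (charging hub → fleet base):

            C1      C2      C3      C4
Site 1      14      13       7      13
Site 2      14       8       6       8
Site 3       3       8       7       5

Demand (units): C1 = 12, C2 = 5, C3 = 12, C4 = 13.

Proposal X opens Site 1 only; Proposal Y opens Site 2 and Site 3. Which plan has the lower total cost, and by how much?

Proposal X: {Site 1}: C1→Site 1 14·12=168, C2→Site 1 13·5=65, C3→Site 1 7·12=84, C4→Site 1 13·13=169. Service 486; fixed 197; total 683.
Proposal Y: {Site 2, Site 3}: C1→Site 3 3·12=36, C2→Site 2 8·5=40, C3→Site 2 6·12=72, C4→Site 3 5·13=65. Service 213; fixed 204; total 417.
Difference: |683 − 417| = 266.

Proposal Y is cheaper by 266.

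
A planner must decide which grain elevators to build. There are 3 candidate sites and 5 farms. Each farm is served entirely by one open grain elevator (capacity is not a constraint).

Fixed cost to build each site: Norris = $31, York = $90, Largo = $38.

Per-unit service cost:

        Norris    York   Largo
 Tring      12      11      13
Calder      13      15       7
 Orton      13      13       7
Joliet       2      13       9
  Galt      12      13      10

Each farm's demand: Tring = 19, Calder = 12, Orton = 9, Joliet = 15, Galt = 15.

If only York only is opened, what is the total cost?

Each farm is assigned to its cheapest site among the open ones.
{York}: Tring→York 11·19=209, Calder→York 15·12=180, Orton→York 13·9=117, Joliet→York 13·15=195, Galt→York 13·15=195. Service 896; fixed 90; total 986.

Total cost: 986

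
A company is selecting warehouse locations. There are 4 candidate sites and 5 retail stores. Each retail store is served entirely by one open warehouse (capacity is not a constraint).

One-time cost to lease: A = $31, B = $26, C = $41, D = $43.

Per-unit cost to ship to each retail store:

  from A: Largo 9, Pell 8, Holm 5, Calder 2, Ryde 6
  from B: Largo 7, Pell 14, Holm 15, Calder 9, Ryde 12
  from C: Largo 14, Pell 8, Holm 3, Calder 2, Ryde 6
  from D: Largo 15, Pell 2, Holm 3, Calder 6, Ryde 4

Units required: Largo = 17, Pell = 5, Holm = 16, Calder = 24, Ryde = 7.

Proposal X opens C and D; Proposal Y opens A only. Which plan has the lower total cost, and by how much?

Proposal Y is cheaper by 62.

Proposal X: {C, D}: Largo→C 14·17=238, Pell→D 2·5=10, Holm→C 3·16=48, Calder→C 2·24=48, Ryde→D 4·7=28. Service 372; fixed 84; total 456.
Proposal Y: {A}: Largo→A 9·17=153, Pell→A 8·5=40, Holm→A 5·16=80, Calder→A 2·24=48, Ryde→A 6·7=42. Service 363; fixed 31; total 394.
Difference: |456 − 394| = 62.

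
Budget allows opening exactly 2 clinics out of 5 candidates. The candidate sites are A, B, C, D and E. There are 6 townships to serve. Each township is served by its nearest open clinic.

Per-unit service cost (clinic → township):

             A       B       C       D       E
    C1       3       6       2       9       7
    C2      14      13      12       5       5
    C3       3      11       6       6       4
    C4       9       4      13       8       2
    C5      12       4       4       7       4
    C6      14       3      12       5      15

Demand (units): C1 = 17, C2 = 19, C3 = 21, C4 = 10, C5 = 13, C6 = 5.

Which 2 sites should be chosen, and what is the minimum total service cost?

With exactly 2 open, each township uses its cheapest among the chosen.
{C, E}: C1→C 2·17=34, C2→E 5·19=95, C3→E 4·21=84, C4→E 2·10=20, C5→C 4·13=52, C6→C 12·5=60. Service cost 345.
{A, E}: service cost 351
{B, E}: service cost 368
Among all 10 size-2 choices, {C, E} is lowest.

Choose C and E; total service cost 345.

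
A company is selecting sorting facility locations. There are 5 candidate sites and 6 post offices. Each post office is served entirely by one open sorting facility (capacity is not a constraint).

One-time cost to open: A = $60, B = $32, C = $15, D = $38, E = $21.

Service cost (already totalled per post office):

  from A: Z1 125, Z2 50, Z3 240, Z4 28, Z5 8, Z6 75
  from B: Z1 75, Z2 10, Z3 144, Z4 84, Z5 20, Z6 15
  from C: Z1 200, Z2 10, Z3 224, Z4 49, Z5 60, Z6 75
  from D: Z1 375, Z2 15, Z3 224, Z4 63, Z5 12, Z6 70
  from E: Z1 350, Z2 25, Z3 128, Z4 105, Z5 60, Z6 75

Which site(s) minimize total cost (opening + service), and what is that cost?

Open B and C; minimum total cost 360.

For any fixed open set, each post office goes to its cheapest open site; total = fixed + service.
{B, C}: Z1→B 75, Z2→B 10, Z3→B 144, Z4→C 49, Z5→B 20, Z6→B 15. Service 313; fixed 47; total 360.
{B, C, E}: Z1→B 75, Z2→B 10, Z3→E 128, Z4→C 49, Z5→B 20, Z6→B 15. Service 297; fixed 68; total 365.
{A, B}: service 280 + fixed 92 = 372
{A, B, C, D, E}: service 264 + fixed 166 = 430
No other subset beats 360.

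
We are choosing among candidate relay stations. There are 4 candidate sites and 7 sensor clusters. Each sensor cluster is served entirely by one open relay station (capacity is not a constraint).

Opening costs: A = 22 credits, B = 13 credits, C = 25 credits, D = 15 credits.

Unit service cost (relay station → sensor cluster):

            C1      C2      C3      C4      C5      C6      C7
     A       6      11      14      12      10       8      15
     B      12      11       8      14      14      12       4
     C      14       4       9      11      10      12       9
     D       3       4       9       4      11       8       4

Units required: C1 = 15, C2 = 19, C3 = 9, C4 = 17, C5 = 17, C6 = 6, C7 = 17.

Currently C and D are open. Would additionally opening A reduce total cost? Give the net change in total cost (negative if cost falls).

No — net change +22 (cost rises by 22).

Current service cost with {C, D}: 556.
Adding A: each sensor cluster re-picks its cheapest; new service cost 556, saving 0.
Extra fixed cost: 22. Net change = 22 − 0 = 22.
(Totals: 596 → 618.)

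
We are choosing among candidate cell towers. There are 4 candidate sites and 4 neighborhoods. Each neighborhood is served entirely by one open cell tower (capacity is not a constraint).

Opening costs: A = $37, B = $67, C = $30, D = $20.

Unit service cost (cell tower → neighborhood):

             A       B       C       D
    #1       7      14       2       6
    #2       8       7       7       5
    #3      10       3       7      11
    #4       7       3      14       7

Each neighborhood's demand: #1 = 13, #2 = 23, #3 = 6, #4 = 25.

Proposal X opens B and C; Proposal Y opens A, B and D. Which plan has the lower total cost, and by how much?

Proposal X is cheaper by 33.

Proposal X: {B, C}: #1→C 2·13=26, #2→B 7·23=161, #3→B 3·6=18, #4→B 3·25=75. Service 280; fixed 97; total 377.
Proposal Y: {A, B, D}: #1→D 6·13=78, #2→D 5·23=115, #3→B 3·6=18, #4→B 3·25=75. Service 286; fixed 124; total 410.
Difference: |377 − 410| = 33.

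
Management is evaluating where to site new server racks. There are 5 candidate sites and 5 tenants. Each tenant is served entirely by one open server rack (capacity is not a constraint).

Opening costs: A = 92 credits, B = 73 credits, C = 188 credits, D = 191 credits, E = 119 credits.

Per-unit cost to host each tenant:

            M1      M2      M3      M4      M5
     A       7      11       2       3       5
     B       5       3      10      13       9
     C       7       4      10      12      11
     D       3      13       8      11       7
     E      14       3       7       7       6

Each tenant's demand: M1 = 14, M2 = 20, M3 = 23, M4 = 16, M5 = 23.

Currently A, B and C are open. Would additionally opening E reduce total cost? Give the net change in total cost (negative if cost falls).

Current service cost with {A, B, C}: 339.
Adding E: each tenant re-picks its cheapest; new service cost 339, saving 0.
Extra fixed cost: 119. Net change = 119 − 0 = 119.
(Totals: 692 → 811.)

No — net change +119 (cost rises by 119).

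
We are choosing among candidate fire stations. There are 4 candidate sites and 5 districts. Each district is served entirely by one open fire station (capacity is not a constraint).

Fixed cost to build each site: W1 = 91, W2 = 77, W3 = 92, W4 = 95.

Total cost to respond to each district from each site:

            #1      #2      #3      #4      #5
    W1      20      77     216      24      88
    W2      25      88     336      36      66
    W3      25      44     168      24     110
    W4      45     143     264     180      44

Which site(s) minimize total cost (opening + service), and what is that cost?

Open W3 only; minimum total cost 463.

For any fixed open set, each district goes to its cheapest open site; total = fixed + service.
{W3}: #1→W3 25, #2→W3 44, #3→W3 168, #4→W3 24, #5→W3 110. Service 371; fixed 92; total 463.
{W3, W4}: service 305 + fixed 187 = 492
{W2, W3}: service 327 + fixed 169 = 496
{W1, W2, W3, W4}: #1→W1 20, #2→W3 44, #3→W3 168, #4→W1 24, #5→W4 44. Service 300; fixed 355; total 655.
(All 15 nonempty subsets were checked; W3 only is lowest.)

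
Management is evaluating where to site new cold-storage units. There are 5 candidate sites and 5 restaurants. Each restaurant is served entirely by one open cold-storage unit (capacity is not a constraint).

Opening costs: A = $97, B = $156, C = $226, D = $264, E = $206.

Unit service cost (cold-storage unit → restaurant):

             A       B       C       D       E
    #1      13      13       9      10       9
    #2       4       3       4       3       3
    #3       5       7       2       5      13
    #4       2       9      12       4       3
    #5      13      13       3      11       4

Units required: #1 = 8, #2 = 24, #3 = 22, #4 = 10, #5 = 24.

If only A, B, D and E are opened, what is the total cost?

Total cost: 1093

Each restaurant is assigned to its cheapest site among the open ones.
{A, B, D, E}: #1→E 9·8=72, #2→B 3·24=72, #3→A 5·22=110, #4→A 2·10=20, #5→E 4·24=96. Service 370; fixed 723; total 1093.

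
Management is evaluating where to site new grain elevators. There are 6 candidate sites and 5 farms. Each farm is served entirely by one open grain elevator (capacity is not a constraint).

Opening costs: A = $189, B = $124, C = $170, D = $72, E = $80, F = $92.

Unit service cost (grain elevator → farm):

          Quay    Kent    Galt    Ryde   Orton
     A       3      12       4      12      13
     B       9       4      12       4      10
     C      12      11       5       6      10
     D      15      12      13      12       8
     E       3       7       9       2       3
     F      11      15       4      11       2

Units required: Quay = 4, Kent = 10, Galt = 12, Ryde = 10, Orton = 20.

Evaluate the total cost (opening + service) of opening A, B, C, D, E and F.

Each farm is assigned to its cheapest site among the open ones.
{A, B, C, D, E, F}: Quay→A 3·4=12, Kent→B 4·10=40, Galt→A 4·12=48, Ryde→E 2·10=20, Orton→F 2·20=40. Service 160; fixed 727; total 887.

Total cost: 887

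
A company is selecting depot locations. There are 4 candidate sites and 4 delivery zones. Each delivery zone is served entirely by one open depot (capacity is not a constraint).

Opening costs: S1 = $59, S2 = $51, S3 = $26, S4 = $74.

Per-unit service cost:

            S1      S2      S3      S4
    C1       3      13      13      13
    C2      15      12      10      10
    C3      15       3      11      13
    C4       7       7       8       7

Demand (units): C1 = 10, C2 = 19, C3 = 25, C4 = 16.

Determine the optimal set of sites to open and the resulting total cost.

For any fixed open set, each delivery zone goes to its cheapest open site; total = fixed + service.
{S1, S2, S3}: C1→S1 3·10=30, C2→S3 10·19=190, C3→S2 3·25=75, C4→S1 7·16=112. Service 407; fixed 136; total 543.
{S1, S2}: C1→S1 3·10=30, C2→S2 12·19=228, C3→S2 3·25=75, C4→S1 7·16=112. Service 445; fixed 110; total 555.
{S2, S3}: C1→S2 13·10=130, C2→S3 10·19=190, C3→S2 3·25=75, C4→S2 7·16=112. Service 507; fixed 77; total 584.
{S1, S2, S3, S4}: service 407 + fixed 210 = 617
No other subset beats 543.

Open S1, S2 and S3; minimum total cost 543.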